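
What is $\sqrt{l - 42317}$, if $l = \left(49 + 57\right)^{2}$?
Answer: $i \sqrt{31081} \approx 176.3 i$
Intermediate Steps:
$l = 11236$ ($l = 106^{2} = 11236$)
$\sqrt{l - 42317} = \sqrt{11236 - 42317} = \sqrt{-31081} = i \sqrt{31081}$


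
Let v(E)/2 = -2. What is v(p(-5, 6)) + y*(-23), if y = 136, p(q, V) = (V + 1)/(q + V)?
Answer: -3132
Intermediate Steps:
p(q, V) = (1 + V)/(V + q)
v(E) = -4 (v(E) = 2*(-2) = -4)
v(p(-5, 6)) + y*(-23) = -4 + 136*(-23) = -4 - 3128 = -3132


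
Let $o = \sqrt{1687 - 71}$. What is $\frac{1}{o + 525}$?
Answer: $\frac{525}{274009} - \frac{4 \sqrt{101}}{274009} \approx 0.0017693$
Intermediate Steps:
$o = 4 \sqrt{101}$ ($o = \sqrt{1616} = 4 \sqrt{101} \approx 40.2$)
$\frac{1}{o + 525} = \frac{1}{4 \sqrt{101} + 525} = \frac{1}{525 + 4 \sqrt{101}}$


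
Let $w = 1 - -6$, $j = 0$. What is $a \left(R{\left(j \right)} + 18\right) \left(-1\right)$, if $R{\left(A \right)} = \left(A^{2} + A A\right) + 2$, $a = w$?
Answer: $-140$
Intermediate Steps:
$w = 7$ ($w = 1 + 6 = 7$)
$a = 7$
$R{\left(A \right)} = 2 + 2 A^{2}$ ($R{\left(A \right)} = \left(A^{2} + A^{2}\right) + 2 = 2 A^{2} + 2 = 2 + 2 A^{2}$)
$a \left(R{\left(j \right)} + 18\right) \left(-1\right) = 7 \left(\left(2 + 2 \cdot 0^{2}\right) + 18\right) \left(-1\right) = 7 \left(\left(2 + 2 \cdot 0\right) + 18\right) \left(-1\right) = 7 \left(\left(2 + 0\right) + 18\right) \left(-1\right) = 7 \left(2 + 18\right) \left(-1\right) = 7 \cdot 20 \left(-1\right) = 7 \left(-20\right) = -140$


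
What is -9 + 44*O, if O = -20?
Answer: -889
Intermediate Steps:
-9 + 44*O = -9 + 44*(-20) = -9 - 880 = -889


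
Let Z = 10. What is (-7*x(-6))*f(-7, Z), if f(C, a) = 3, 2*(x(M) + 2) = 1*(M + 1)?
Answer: 189/2 ≈ 94.500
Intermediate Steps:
x(M) = -3/2 + M/2 (x(M) = -2 + (1*(M + 1))/2 = -2 + (1*(1 + M))/2 = -2 + (1 + M)/2 = -2 + (1/2 + M/2) = -3/2 + M/2)
(-7*x(-6))*f(-7, Z) = -7*(-3/2 + (1/2)*(-6))*3 = -7*(-3/2 - 3)*3 = -7*(-9/2)*3 = (63/2)*3 = 189/2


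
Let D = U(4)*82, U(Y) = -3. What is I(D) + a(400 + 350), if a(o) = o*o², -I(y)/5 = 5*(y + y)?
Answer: 421887300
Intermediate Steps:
D = -246 (D = -3*82 = -246)
I(y) = -50*y (I(y) = -25*(y + y) = -25*2*y = -50*y)
a(o) = o³
I(D) + a(400 + 350) = -50*(-246) + (400 + 350)³ = 12300 + 750³ = 12300 + 421875000 = 421887300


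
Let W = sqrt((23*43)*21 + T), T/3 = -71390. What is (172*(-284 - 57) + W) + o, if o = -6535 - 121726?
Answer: -186913 + 3*I*sqrt(21489) ≈ -1.8691e+5 + 439.77*I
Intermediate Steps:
T = -214170 (T = 3*(-71390) = -214170)
o = -128261
W = 3*I*sqrt(21489) (W = sqrt((23*43)*21 - 214170) = sqrt(989*21 - 214170) = sqrt(20769 - 214170) = sqrt(-193401) = 3*I*sqrt(21489) ≈ 439.77*I)
(172*(-284 - 57) + W) + o = (172*(-284 - 57) + 3*I*sqrt(21489)) - 128261 = (172*(-341) + 3*I*sqrt(21489)) - 128261 = (-58652 + 3*I*sqrt(21489)) - 128261 = -186913 + 3*I*sqrt(21489)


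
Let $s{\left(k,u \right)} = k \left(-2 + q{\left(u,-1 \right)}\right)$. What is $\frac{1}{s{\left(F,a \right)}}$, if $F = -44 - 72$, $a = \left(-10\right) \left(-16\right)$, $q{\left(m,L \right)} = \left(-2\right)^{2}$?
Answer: $- \frac{1}{232} \approx -0.0043103$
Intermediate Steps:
$q{\left(m,L \right)} = 4$
$a = 160$
$F = -116$ ($F = -44 - 72 = -116$)
$s{\left(k,u \right)} = 2 k$ ($s{\left(k,u \right)} = k \left(-2 + 4\right) = k 2 = 2 k$)
$\frac{1}{s{\left(F,a \right)}} = \frac{1}{2 \left(-116\right)} = \frac{1}{-232} = - \frac{1}{232}$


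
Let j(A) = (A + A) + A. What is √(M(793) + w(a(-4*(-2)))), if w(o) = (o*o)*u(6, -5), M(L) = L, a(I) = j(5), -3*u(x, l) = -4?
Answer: √1093 ≈ 33.061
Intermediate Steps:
u(x, l) = 4/3 (u(x, l) = -⅓*(-4) = 4/3)
j(A) = 3*A (j(A) = 2*A + A = 3*A)
a(I) = 15 (a(I) = 3*5 = 15)
w(o) = 4*o²/3 (w(o) = (o*o)*(4/3) = o²*(4/3) = 4*o²/3)
√(M(793) + w(a(-4*(-2)))) = √(793 + (4/3)*15²) = √(793 + (4/3)*225) = √(793 + 300) = √1093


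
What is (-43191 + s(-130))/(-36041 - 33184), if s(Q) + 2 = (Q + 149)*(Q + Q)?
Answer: 48133/69225 ≈ 0.69531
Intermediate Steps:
s(Q) = -2 + 2*Q*(149 + Q) (s(Q) = -2 + (Q + 149)*(Q + Q) = -2 + (149 + Q)*(2*Q) = -2 + 2*Q*(149 + Q))
(-43191 + s(-130))/(-36041 - 33184) = (-43191 + (-2 + 2*(-130)² + 298*(-130)))/(-36041 - 33184) = (-43191 + (-2 + 2*16900 - 38740))/(-69225) = (-43191 + (-2 + 33800 - 38740))*(-1/69225) = (-43191 - 4942)*(-1/69225) = -48133*(-1/69225) = 48133/69225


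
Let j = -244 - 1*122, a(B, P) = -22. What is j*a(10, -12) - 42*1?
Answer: 8010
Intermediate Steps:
j = -366 (j = -244 - 122 = -366)
j*a(10, -12) - 42*1 = -366*(-22) - 42*1 = 8052 - 42 = 8010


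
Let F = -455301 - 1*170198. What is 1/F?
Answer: -1/625499 ≈ -1.5987e-6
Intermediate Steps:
F = -625499 (F = -455301 - 170198 = -625499)
1/F = 1/(-625499) = -1/625499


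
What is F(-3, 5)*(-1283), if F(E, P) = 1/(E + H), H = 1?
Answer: 1283/2 ≈ 641.50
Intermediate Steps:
F(E, P) = 1/(1 + E) (F(E, P) = 1/(E + 1) = 1/(1 + E))
F(-3, 5)*(-1283) = -1283/(1 - 3) = -1283/(-2) = -½*(-1283) = 1283/2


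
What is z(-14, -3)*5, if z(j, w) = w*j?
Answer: 210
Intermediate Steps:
z(j, w) = j*w
z(-14, -3)*5 = -14*(-3)*5 = 42*5 = 210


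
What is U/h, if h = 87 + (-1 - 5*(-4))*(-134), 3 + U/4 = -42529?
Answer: 170128/2459 ≈ 69.186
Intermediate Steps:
U = -170128 (U = -12 + 4*(-42529) = -12 - 170116 = -170128)
h = -2459 (h = 87 + (-1 + 20)*(-134) = 87 + 19*(-134) = 87 - 2546 = -2459)
U/h = -170128/(-2459) = -170128*(-1/2459) = 170128/2459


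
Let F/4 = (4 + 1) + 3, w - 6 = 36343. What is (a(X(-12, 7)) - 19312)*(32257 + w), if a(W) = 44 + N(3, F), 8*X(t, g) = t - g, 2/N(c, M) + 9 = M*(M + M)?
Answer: -2695354794700/2039 ≈ -1.3219e+9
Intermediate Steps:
w = 36349 (w = 6 + 36343 = 36349)
F = 32 (F = 4*((4 + 1) + 3) = 4*(5 + 3) = 4*8 = 32)
N(c, M) = 2/(-9 + 2*M**2) (N(c, M) = 2/(-9 + M*(M + M)) = 2/(-9 + M*(2*M)) = 2/(-9 + 2*M**2))
X(t, g) = -g/8 + t/8 (X(t, g) = (t - g)/8 = -g/8 + t/8)
a(W) = 89718/2039 (a(W) = 44 + 2/(-9 + 2*32**2) = 44 + 2/(-9 + 2*1024) = 44 + 2/(-9 + 2048) = 44 + 2/2039 = 89718/2039)
(a(X(-12, 7)) - 19312)*(32257 + w) = (89718/2039 - 19312)*(32257 + 36349) = -39287450/2039*68606 = -2695354794700/2039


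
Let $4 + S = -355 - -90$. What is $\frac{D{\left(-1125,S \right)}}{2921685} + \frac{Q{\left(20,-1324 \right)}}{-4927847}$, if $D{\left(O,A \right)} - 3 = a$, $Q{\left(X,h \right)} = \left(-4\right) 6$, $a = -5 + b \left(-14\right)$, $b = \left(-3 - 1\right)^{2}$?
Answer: $- \frac{1043572982}{14397616662195} \approx -7.2482 \cdot 10^{-5}$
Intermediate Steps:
$b = 16$ ($b = \left(-4\right)^{2} = 16$)
$S = -269$ ($S = -4 - 265 = -269$)
$a = -229$ ($a = -5 + 16 \left(-14\right) = -5 - 224 = -229$)
$Q{\left(X,h \right)} = -24$
$D{\left(O,A \right)} = -226$ ($D{\left(O,A \right)} = 3 - 229 = -226$)
$\frac{D{\left(-1125,S \right)}}{2921685} + \frac{Q{\left(20,-1324 \right)}}{-4927847} = - \frac{226}{2921685} - \frac{24}{-4927847} = \left(-226\right) \frac{1}{2921685} - - \frac{24}{4927847} = - \frac{226}{2921685} + \frac{24}{4927847} = - \frac{1043572982}{14397616662195}$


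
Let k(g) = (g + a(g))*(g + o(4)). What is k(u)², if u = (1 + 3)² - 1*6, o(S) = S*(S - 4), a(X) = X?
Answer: 40000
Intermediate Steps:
o(S) = S*(-4 + S)
u = 10 (u = 4² - 6 = 16 - 6 = 10)
k(g) = 2*g² (k(g) = (g + g)*(g + 4*(-4 + 4)) = (2*g)*(g + 4*0) = (2*g)*(g + 0) = (2*g)*g = 2*g²)
k(u)² = (2*10²)² = (2*100)² = 200² = 40000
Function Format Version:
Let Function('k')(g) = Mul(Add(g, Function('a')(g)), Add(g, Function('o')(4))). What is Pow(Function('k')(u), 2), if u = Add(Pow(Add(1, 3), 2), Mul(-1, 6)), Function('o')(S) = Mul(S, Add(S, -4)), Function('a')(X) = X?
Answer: 40000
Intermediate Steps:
Function('o')(S) = Mul(S, Add(-4, S))
u = 10 (u = Add(Pow(4, 2), -6) = Add(16, -6) = 10)
Function('k')(g) = Mul(2, Pow(g, 2)) (Function('k')(g) = Mul(Add(g, g), Add(g, Mul(4, Add(-4, 4)))) = Mul(Mul(2, g), Add(g, Mul(4, 0))) = Mul(Mul(2, g), Add(g, 0)) = Mul(Mul(2, g), g) = Mul(2, Pow(g, 2)))
Pow(Function('k')(u), 2) = Pow(Mul(2, Pow(10, 2)), 2) = Pow(Mul(2, 100), 2) = Pow(200, 2) = 40000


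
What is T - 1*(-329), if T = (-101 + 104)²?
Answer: 338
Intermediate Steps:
T = 9 (T = 3² = 9)
T - 1*(-329) = 9 - 1*(-329) = 9 + 329 = 338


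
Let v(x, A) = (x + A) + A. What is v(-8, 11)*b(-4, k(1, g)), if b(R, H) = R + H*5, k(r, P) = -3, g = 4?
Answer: -266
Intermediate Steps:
b(R, H) = R + 5*H
v(x, A) = x + 2*A (v(x, A) = (A + x) + A = x + 2*A)
v(-8, 11)*b(-4, k(1, g)) = (-8 + 2*11)*(-4 + 5*(-3)) = (-8 + 22)*(-4 - 15) = 14*(-19) = -266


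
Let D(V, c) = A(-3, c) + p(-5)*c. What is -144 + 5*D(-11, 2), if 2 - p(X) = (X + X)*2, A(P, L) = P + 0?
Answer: 61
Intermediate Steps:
A(P, L) = P
p(X) = 2 - 4*X (p(X) = 2 - (X + X)*2 = 2 - 2*X*2 = 2 - 4*X)
D(V, c) = -3 + 22*c (D(V, c) = -3 + (2 - 4*(-5))*c = -3 + (2 + 20)*c = -3 + 22*c)
-144 + 5*D(-11, 2) = -144 + 5*(-3 + 22*2) = -144 + 5*(-3 + 44) = -144 + 5*41 = -144 + 205 = 61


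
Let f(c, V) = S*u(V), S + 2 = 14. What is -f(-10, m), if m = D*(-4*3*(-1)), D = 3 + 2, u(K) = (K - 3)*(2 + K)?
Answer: -42408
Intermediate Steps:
u(K) = (-3 + K)*(2 + K)
S = 12 (S = -2 + 14 = 12)
D = 5
m = 60 (m = 5*(-4*3*(-1)) = 5*(-12*(-1)) = 5*12 = 60)
f(c, V) = -72 - 12*V + 12*V² (f(c, V) = 12*(-6 + V² - V) = -72 - 12*V + 12*V²)
-f(-10, m) = -(-72 - 12*60 + 12*60²) = -(-72 - 720 + 12*3600) = -(-72 - 720 + 43200) = -1*42408 = -42408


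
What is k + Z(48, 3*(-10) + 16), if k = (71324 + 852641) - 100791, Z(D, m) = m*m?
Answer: 823370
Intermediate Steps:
Z(D, m) = m²
k = 823174 (k = 923965 - 100791 = 823174)
k + Z(48, 3*(-10) + 16) = 823174 + (3*(-10) + 16)² = 823174 + (-30 + 16)² = 823174 + (-14)² = 823174 + 196 = 823370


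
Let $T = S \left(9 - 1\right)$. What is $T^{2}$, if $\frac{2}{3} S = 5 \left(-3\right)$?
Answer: $32400$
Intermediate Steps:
$S = - \frac{45}{2}$ ($S = \frac{3 \cdot 5 \left(-3\right)}{2} = \frac{3}{2} \left(-15\right) = - \frac{45}{2} \approx -22.5$)
$T = -180$ ($T = - \frac{45 \left(9 - 1\right)}{2} = \left(- \frac{45}{2}\right) 8 = -180$)
$T^{2} = \left(-180\right)^{2} = 32400$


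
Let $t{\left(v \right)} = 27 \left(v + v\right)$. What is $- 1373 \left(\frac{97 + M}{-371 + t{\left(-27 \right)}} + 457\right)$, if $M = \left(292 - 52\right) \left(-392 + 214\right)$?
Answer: $- \frac{1206147548}{1829} \approx -6.5946 \cdot 10^{5}$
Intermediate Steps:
$t{\left(v \right)} = 54 v$ ($t{\left(v \right)} = 27 \cdot 2 v = 54 v$)
$M = -42720$ ($M = 240 \left(-178\right) = -42720$)
$- 1373 \left(\frac{97 + M}{-371 + t{\left(-27 \right)}} + 457\right) = - 1373 \left(\frac{97 - 42720}{-371 + 54 \left(-27\right)} + 457\right) = - 1373 \left(- \frac{42623}{-371 - 1458} + 457\right) = - 1373 \left(- \frac{42623}{-1829} + 457\right) = - 1373 \left(\left(-42623\right) \left(- \frac{1}{1829}\right) + 457\right) = - 1373 \left(\frac{42623}{1829} + 457\right) = \left(-1373\right) \frac{878476}{1829} = - \frac{1206147548}{1829}$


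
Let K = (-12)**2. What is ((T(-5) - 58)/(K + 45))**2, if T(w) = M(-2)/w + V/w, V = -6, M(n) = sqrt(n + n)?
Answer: 26884/297675 + 1136*I/893025 ≈ 0.090313 + 0.0012721*I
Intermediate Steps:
M(n) = sqrt(2)*sqrt(n) (M(n) = sqrt(2*n) = sqrt(2)*sqrt(n))
K = 144
T(w) = -6/w + 2*I/w (T(w) = (sqrt(2)*sqrt(-2))/w - 6/w = (sqrt(2)*(I*sqrt(2)))/w - 6/w = (2*I)/w - 6/w = 2*I/w - 6/w = -6/w + 2*I/w)
((T(-5) - 58)/(K + 45))**2 = ((2*(-3 + I)/(-5) - 58)/(144 + 45))**2 = ((2*(-1/5)*(-3 + I) - 58)/189)**2 = (((6/5 - 2*I/5) - 58)*(1/189))**2 = ((-284/5 - 2*I/5)*(1/189))**2 = (-284/945 - 2*I/945)**2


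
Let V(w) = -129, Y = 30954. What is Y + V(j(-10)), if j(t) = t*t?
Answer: 30825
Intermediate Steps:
j(t) = t²
Y + V(j(-10)) = 30954 - 129 = 30825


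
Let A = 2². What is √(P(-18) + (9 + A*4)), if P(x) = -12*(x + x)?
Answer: √457 ≈ 21.378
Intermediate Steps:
A = 4
P(x) = -24*x
√(P(-18) + (9 + A*4)) = √(-24*(-18) + (9 + 4*4)) = √(432 + (9 + 16)) = √(432 + 25) = √457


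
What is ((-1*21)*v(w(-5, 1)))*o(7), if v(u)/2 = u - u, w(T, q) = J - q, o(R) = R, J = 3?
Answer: 0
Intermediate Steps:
w(T, q) = 3 - q
v(u) = 0 (v(u) = 2*(u - u) = 2*0 = 0)
((-1*21)*v(w(-5, 1)))*o(7) = (-1*21*0)*7 = -21*0*7 = 0*7 = 0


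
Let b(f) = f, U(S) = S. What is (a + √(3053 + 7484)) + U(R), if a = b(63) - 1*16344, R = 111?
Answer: -16170 + √10537 ≈ -16067.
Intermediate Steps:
a = -16281 (a = 63 - 1*16344 = 63 - 16344 = -16281)
(a + √(3053 + 7484)) + U(R) = (-16281 + √(3053 + 7484)) + 111 = (-16281 + √10537) + 111 = -16170 + √10537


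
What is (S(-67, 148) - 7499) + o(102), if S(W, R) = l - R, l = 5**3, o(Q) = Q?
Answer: -7420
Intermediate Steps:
l = 125
S(W, R) = 125 - R
(S(-67, 148) - 7499) + o(102) = ((125 - 1*148) - 7499) + 102 = ((125 - 148) - 7499) + 102 = (-23 - 7499) + 102 = -7522 + 102 = -7420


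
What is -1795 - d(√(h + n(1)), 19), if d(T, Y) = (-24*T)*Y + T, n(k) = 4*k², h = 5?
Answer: -430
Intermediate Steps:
d(T, Y) = T - 24*T*Y (d(T, Y) = -24*T*Y + T = T - 24*T*Y)
-1795 - d(√(h + n(1)), 19) = -1795 - √(5 + 4*1²)*(1 - 24*19) = -1795 - √(5 + 4*1)*(1 - 456) = -1795 - √(5 + 4)*(-455) = -1795 - √9*(-455) = -1795 - 3*(-455) = -1795 - 1*(-1365) = -1795 + 1365 = -430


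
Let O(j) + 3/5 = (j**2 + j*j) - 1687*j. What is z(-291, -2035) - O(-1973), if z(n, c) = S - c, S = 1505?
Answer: -55551842/5 ≈ -1.1110e+7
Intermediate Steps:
z(n, c) = 1505 - c
O(j) = -3/5 - 1687*j + 2*j**2 (O(j) = -3/5 + ((j**2 + j*j) - 1687*j) = -3/5 + ((j**2 + j**2) - 1687*j) = -3/5 + (2*j**2 - 1687*j) = -3/5 + (-1687*j + 2*j**2) = -3/5 - 1687*j + 2*j**2)
z(-291, -2035) - O(-1973) = (1505 - 1*(-2035)) - (-3/5 - 1687*(-1973) + 2*(-1973)**2) = (1505 + 2035) - (-3/5 + 3328451 + 2*3892729) = 3540 - (-3/5 + 3328451 + 7785458) = 3540 - 1*55569542/5 = 3540 - 55569542/5 = -55551842/5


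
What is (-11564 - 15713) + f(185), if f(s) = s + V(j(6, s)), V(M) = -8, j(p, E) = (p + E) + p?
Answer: -27100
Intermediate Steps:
j(p, E) = E + 2*p (j(p, E) = (E + p) + p = E + 2*p)
f(s) = -8 + s (f(s) = s - 8 = -8 + s)
(-11564 - 15713) + f(185) = (-11564 - 15713) + (-8 + 185) = -27277 + 177 = -27100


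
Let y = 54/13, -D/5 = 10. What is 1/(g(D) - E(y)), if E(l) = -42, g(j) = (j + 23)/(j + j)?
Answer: 100/4227 ≈ 0.023657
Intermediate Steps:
D = -50 (D = -5*10 = -50)
g(j) = (23 + j)/(2*j) (g(j) = (23 + j)/((2*j)) = (23 + j)*(1/(2*j)) = (23 + j)/(2*j))
y = 54/13 (y = 54*(1/13) = 54/13 ≈ 4.1538)
1/(g(D) - E(y)) = 1/((½)*(23 - 50)/(-50) - 1*(-42)) = 1/((½)*(-1/50)*(-27) + 42) = 1/(27/100 + 42) = 1/(4227/100) = 100/4227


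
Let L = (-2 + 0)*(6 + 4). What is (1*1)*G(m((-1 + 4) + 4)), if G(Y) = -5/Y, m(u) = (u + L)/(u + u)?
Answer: 70/13 ≈ 5.3846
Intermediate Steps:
L = -20 (L = -2*10 = -20)
m(u) = (-20 + u)/(2*u) (m(u) = (u - 20)/(u + u) = (-20 + u)/((2*u)) = (-20 + u)*(1/(2*u)) = (-20 + u)/(2*u))
(1*1)*G(m((-1 + 4) + 4)) = (1*1)*(-5*2*((-1 + 4) + 4)/(-20 + ((-1 + 4) + 4))) = 1*(-5*2*(3 + 4)/(-20 + (3 + 4))) = 1*(-5*14/(-20 + 7)) = 1*(-5/((½)*(⅐)*(-13))) = 1*(-5/(-13/14)) = 1*(-5*(-14/13)) = 1*(70/13) = 70/13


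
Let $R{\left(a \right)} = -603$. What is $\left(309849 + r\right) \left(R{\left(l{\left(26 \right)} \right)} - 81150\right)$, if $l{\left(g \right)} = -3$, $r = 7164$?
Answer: $-25916763789$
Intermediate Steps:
$\left(309849 + r\right) \left(R{\left(l{\left(26 \right)} \right)} - 81150\right) = \left(309849 + 7164\right) \left(-603 - 81150\right) = 317013 \left(-81753\right) = -25916763789$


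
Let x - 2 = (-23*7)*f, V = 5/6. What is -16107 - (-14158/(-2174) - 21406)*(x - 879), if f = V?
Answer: -141231011135/6522 ≈ -2.1655e+7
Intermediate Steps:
V = ⅚ (V = 5*(⅙) = ⅚ ≈ 0.83333)
f = ⅚ ≈ 0.83333
x = -793/6 (x = 2 - 23*7*(⅚) = 2 - 161*⅚ = 2 - 805/6 = -793/6 ≈ -132.17)
-16107 - (-14158/(-2174) - 21406)*(x - 879) = -16107 - (-14158/(-2174) - 21406)*(-793/6 - 879) = -16107 - (-14158*(-1/2174) - 21406)*(-6067)/6 = -16107 - (7079/1087 - 21406)*(-6067)/6 = -16107 - (-23261243)*(-6067)/(1087*6) = -16107 - 1*141125961281/6522 = -16107 - 141125961281/6522 = -141231011135/6522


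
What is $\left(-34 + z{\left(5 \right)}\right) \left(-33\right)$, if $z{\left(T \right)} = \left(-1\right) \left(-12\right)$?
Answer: $726$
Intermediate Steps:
$z{\left(T \right)} = 12$
$\left(-34 + z{\left(5 \right)}\right) \left(-33\right) = \left(-34 + 12\right) \left(-33\right) = \left(-22\right) \left(-33\right) = 726$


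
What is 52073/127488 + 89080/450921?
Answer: 3870826697/6387446272 ≈ 0.60601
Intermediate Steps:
52073/127488 + 89080/450921 = 3870826697/6387446272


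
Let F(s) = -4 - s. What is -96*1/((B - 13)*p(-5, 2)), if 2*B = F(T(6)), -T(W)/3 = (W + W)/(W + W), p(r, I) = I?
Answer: 32/9 ≈ 3.5556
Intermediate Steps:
T(W) = -3 (T(W) = -3*(W + W)/(W + W) = -3*2*W/(2*W) = -3*2*W*1/(2*W) = -3*1 = -3)
B = -½ (B = (-4 - 1*(-3))/2 = (-4 + 3)/2 = (½)*(-1) = -½ ≈ -0.50000)
-96*1/((B - 13)*p(-5, 2)) = -96*1/(2*(-½ - 13)) = -96/(2*(-27/2)) = -96/(-27) = -96*(-1/27) = 32/9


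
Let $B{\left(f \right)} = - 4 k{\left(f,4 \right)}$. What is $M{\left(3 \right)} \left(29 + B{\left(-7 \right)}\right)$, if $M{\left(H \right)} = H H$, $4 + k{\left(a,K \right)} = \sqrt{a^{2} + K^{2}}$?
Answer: $405 - 36 \sqrt{65} \approx 114.76$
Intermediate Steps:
$k{\left(a,K \right)} = -4 + \sqrt{K^{2} + a^{2}}$ ($k{\left(a,K \right)} = -4 + \sqrt{a^{2} + K^{2}} = -4 + \sqrt{K^{2} + a^{2}}$)
$M{\left(H \right)} = H^{2}$
$B{\left(f \right)} = 16 - 4 \sqrt{16 + f^{2}}$ ($B{\left(f \right)} = - 4 \left(-4 + \sqrt{4^{2} + f^{2}}\right) = - 4 \left(-4 + \sqrt{16 + f^{2}}\right) = 16 - 4 \sqrt{16 + f^{2}}$)
$M{\left(3 \right)} \left(29 + B{\left(-7 \right)}\right) = 3^{2} \left(29 + \left(16 - 4 \sqrt{16 + \left(-7\right)^{2}}\right)\right) = 9 \left(29 + \left(16 - 4 \sqrt{16 + 49}\right)\right) = 9 \left(29 + \left(16 - 4 \sqrt{65}\right)\right) = 9 \left(45 - 4 \sqrt{65}\right) = 405 - 36 \sqrt{65}$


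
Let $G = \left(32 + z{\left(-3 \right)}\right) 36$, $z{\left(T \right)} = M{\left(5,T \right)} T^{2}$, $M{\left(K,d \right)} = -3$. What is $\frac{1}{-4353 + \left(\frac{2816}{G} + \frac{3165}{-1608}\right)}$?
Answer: $- \frac{24120}{104664491} \approx -0.00023045$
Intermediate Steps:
$z{\left(T \right)} = - 3 T^{2}$
$G = 180$ ($G = \left(32 - 3 \left(-3\right)^{2}\right) 36 = \left(32 - 27\right) 36 = 5 \cdot 36 = 180$)
$\frac{1}{-4353 + \left(\frac{2816}{G} + \frac{3165}{-1608}\right)} = \frac{1}{-4353 + \left(\frac{2816}{180} + \frac{3165}{-1608}\right)} = \frac{1}{-4353 + \left(2816 \cdot \frac{1}{180} + 3165 \left(- \frac{1}{1608}\right)\right)} = \frac{1}{-4353 + \left(\frac{704}{45} - \frac{1055}{536}\right)} = \frac{1}{-4353 + \frac{329869}{24120}} = \frac{1}{- \frac{104664491}{24120}} = - \frac{24120}{104664491}$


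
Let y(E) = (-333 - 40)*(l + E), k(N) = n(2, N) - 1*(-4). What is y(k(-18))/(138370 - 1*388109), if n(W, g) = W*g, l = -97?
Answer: -48117/249739 ≈ -0.19267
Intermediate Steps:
k(N) = 4 + 2*N (k(N) = 2*N - 1*(-4) = 2*N + 4 = 4 + 2*N)
y(E) = 36181 - 373*E (y(E) = (-333 - 40)*(-97 + E) = -373*(-97 + E) = 36181 - 373*E)
y(k(-18))/(138370 - 1*388109) = (36181 - 373*(4 + 2*(-18)))/(138370 - 1*388109) = (36181 - 373*(4 - 36))/(138370 - 388109) = (36181 - 373*(-32))/(-249739) = (36181 + 11936)*(-1/249739) = 48117*(-1/249739) = -48117/249739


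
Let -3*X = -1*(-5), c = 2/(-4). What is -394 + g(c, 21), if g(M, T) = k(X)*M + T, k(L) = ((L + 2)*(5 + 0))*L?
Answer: -6689/18 ≈ -371.61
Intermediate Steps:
c = -½ (c = 2*(-¼) = -½ ≈ -0.50000)
X = -5/3 (X = -(-1)*(-5)/3 = -⅓*5 = -5/3 ≈ -1.6667)
k(L) = L*(10 + 5*L) (k(L) = ((2 + L)*5)*L = (10 + 5*L)*L = L*(10 + 5*L))
g(M, T) = T - 25*M/9 (g(M, T) = (5*(-5/3)*(2 - 5/3))*M + T = (5*(-5/3)*(⅓))*M + T = -25*M/9 + T = T - 25*M/9)
-394 + g(c, 21) = -394 + (21 - 25/9*(-½)) = -394 + (21 + 25/18) = -394 + 403/18 = -6689/18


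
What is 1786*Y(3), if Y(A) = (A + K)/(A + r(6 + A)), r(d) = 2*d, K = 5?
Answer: 14288/21 ≈ 680.38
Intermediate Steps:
Y(A) = (5 + A)/(12 + 3*A) (Y(A) = (A + 5)/(A + 2*(6 + A)) = (5 + A)/(A + (12 + 2*A)) = (5 + A)/(12 + 3*A))
1786*Y(3) = 1786*((5 + 3)/(3*(4 + 3))) = 1786*((⅓)*8/7) = 1786*((⅓)*(⅐)*8) = 1786*(8/21) = 14288/21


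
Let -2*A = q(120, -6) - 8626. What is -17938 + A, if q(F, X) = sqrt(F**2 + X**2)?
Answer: -13625 - 3*sqrt(401) ≈ -13685.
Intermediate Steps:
A = 4313 - 3*sqrt(401) (A = -(sqrt(120**2 + (-6)**2) - 8626)/2 = -(sqrt(14400 + 36) - 8626)/2 = -(sqrt(14436) - 8626)/2 = -(6*sqrt(401) - 8626)/2 = -(-8626 + 6*sqrt(401))/2 = 4313 - 3*sqrt(401) ≈ 4252.9)
-17938 + A = -17938 + (4313 - 3*sqrt(401)) = -13625 - 3*sqrt(401)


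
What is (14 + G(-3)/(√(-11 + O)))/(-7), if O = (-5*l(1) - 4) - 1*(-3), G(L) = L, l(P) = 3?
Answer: -2 - I*√3/21 ≈ -2.0 - 0.082479*I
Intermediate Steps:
O = -16 (O = (-5*3 - 4) - 1*(-3) = (-15 - 4) + 3 = -19 + 3 = -16)
(14 + G(-3)/(√(-11 + O)))/(-7) = (14 - 3/√(-11 - 16))/(-7) = -(14 - 3*(-I*√3/9))/7 = -(14 - (-1)*I*√3/3)/7 = -(14 + I*√3/3)/7 = -2 - I*√3/21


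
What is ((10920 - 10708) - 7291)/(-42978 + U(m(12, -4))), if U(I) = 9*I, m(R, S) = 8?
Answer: 7079/42906 ≈ 0.16499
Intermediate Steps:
((10920 - 10708) - 7291)/(-42978 + U(m(12, -4))) = ((10920 - 10708) - 7291)/(-42978 + 9*8) = (212 - 7291)/(-42978 + 72) = -7079/(-42906) = -7079*(-1/42906) = 7079/42906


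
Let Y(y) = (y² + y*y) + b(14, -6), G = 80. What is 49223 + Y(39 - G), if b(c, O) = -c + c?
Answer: 52585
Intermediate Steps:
b(c, O) = 0
Y(y) = 2*y² (Y(y) = (y² + y*y) + 0 = (y² + y²) + 0 = 2*y² + 0 = 2*y²)
49223 + Y(39 - G) = 49223 + 2*(39 - 1*80)² = 49223 + 2*(39 - 80)² = 49223 + 2*(-41)² = 49223 + 2*1681 = 49223 + 3362 = 52585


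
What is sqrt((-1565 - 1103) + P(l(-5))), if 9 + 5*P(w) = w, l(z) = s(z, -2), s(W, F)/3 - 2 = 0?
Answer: I*sqrt(66715)/5 ≈ 51.659*I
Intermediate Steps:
s(W, F) = 6 (s(W, F) = 6 + 3*0 = 6 + 0 = 6)
l(z) = 6
P(w) = -9/5 + w/5
sqrt((-1565 - 1103) + P(l(-5))) = sqrt((-1565 - 1103) + (-9/5 + (1/5)*6)) = sqrt(-2668 + (-9/5 + 6/5)) = sqrt(-2668 - 3/5) = sqrt(-13343/5) = I*sqrt(66715)/5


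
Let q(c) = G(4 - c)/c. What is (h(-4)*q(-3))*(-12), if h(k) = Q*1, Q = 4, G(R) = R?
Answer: 112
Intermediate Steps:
q(c) = (4 - c)/c
h(k) = 4 (h(k) = 4*1 = 4)
(h(-4)*q(-3))*(-12) = (4*((4 - 1*(-3))/(-3)))*(-12) = (4*(-(4 + 3)/3))*(-12) = (4*(-⅓*7))*(-12) = (4*(-7/3))*(-12) = -28/3*(-12) = 112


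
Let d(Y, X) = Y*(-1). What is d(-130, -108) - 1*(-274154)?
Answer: 274284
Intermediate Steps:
d(Y, X) = -Y
d(-130, -108) - 1*(-274154) = -1*(-130) - 1*(-274154) = 130 + 274154 = 274284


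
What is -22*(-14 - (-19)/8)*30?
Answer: 15345/2 ≈ 7672.5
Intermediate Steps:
-22*(-14 - (-19)/8)*30 = -22*(-14 - 1*(-19/8))*30 = -22*(-14 + 19/8)*30 = -22*(-93/8)*30 = (1023/4)*30 = 15345/2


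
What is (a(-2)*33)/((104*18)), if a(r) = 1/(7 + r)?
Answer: 11/3120 ≈ 0.0035256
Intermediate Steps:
(a(-2)*33)/((104*18)) = (33/(7 - 2))/((104*18)) = (33/5)/1872 = ((⅕)*33)*(1/1872) = (33/5)*(1/1872) = 11/3120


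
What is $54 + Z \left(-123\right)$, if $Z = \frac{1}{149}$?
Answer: $\frac{7923}{149} \approx 53.174$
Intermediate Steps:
$Z = \frac{1}{149} \approx 0.0067114$
$54 + Z \left(-123\right) = 54 + \frac{1}{149} \left(-123\right) = 54 - \frac{123}{149} = \frac{7923}{149}$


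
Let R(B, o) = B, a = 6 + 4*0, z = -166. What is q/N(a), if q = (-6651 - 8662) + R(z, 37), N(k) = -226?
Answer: 15479/226 ≈ 68.491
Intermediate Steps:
a = 6 (a = 6 + 0 = 6)
q = -15479 (q = (-6651 - 8662) - 166 = -15313 - 166 = -15479)
q/N(a) = -15479/(-226) = -15479*(-1/226) = 15479/226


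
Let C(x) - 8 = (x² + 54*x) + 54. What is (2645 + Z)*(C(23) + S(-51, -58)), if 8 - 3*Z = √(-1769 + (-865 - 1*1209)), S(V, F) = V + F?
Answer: 13693732/3 - 1724*I*√427 ≈ 4.5646e+6 - 35625.0*I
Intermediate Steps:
S(V, F) = F + V
C(x) = 62 + x² + 54*x (C(x) = 8 + ((x² + 54*x) + 54) = 8 + (54 + x² + 54*x) = 62 + x² + 54*x)
Z = 8/3 - I*√427 (Z = 8/3 - √(-1769 + (-865 - 1*1209))/3 = 8/3 - √(-1769 + (-865 - 1209))/3 = 8/3 - √(-1769 - 2074)/3 = 8/3 - I*√427 ≈ 2.6667 - 20.664*I)
(2645 + Z)*(C(23) + S(-51, -58)) = (2645 + (8/3 - I*√427))*((62 + 23² + 54*23) + (-58 - 51)) = (7943/3 - I*√427)*((62 + 529 + 1242) - 109) = (7943/3 - I*√427)*(1833 - 109) = (7943/3 - I*√427)*1724 = 13693732/3 - 1724*I*√427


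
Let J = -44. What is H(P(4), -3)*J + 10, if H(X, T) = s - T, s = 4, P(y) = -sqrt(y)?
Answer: -298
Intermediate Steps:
H(X, T) = 4 - T
H(P(4), -3)*J + 10 = (4 - 1*(-3))*(-44) + 10 = (4 + 3)*(-44) + 10 = 7*(-44) + 10 = -308 + 10 = -298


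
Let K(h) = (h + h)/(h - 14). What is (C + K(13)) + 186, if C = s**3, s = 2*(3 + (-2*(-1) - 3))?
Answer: 224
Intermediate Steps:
s = 4 (s = 2*(3 + (2 - 3)) = 2*(3 - 1) = 2*2 = 4)
K(h) = 2*h/(-14 + h) (K(h) = (2*h)/(-14 + h) = 2*h/(-14 + h))
C = 64 (C = 4**3 = 64)
(C + K(13)) + 186 = (64 + 2*13/(-14 + 13)) + 186 = (64 + 2*13/(-1)) + 186 = (64 + 2*13*(-1)) + 186 = (64 - 26) + 186 = 38 + 186 = 224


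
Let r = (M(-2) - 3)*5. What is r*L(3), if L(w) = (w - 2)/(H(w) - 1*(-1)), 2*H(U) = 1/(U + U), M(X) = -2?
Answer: -300/13 ≈ -23.077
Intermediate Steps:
H(U) = 1/(4*U) (H(U) = 1/(2*(U + U)) = 1/(2*((2*U))) = (1/(2*U))/2 = 1/(4*U))
r = -25 (r = (-2 - 3)*5 = -5*5 = -25)
L(w) = (-2 + w)/(1 + 1/(4*w)) (L(w) = (w - 2)/(1/(4*w) - 1*(-1)) = (-2 + w)/(1/(4*w) + 1) = (-2 + w)/(1 + 1/(4*w)))
r*L(3) = -100*3*(-2 + 3)/(1 + 4*3) = -100*3/(1 + 12) = -100*3/13 = -25*12/13 = -300/13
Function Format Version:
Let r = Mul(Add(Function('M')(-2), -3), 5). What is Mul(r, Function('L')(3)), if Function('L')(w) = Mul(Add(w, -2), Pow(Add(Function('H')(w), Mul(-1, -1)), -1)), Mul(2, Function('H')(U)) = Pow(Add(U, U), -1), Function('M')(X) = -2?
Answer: Rational(-300, 13) ≈ -23.077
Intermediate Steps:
Function('H')(U) = Mul(Rational(1, 4), Pow(U, -1)) (Function('H')(U) = Mul(Rational(1, 2), Pow(Add(U, U), -1)) = Mul(Rational(1, 2), Pow(Mul(2, U), -1)) = Mul(Rational(1, 2), Mul(Rational(1, 2), Pow(U, -1))) = Mul(Rational(1, 4), Pow(U, -1)))
r = -25 (r = Mul(Add(-2, -3), 5) = Mul(-5, 5) = -25)
Function('L')(w) = Mul(Pow(Add(1, Mul(Rational(1, 4), Pow(w, -1))), -1), Add(-2, w)) (Function('L')(w) = Mul(Add(w, -2), Pow(Add(Mul(Rational(1, 4), Pow(w, -1)), Mul(-1, -1)), -1)) = Mul(Add(-2, w), Pow(Add(Mul(Rational(1, 4), Pow(w, -1)), 1), -1)) = Mul(Add(-2, w), Pow(Add(1, Mul(Rational(1, 4), Pow(w, -1))), -1)) = Mul(Pow(Add(1, Mul(Rational(1, 4), Pow(w, -1))), -1), Add(-2, w)))
Mul(r, Function('L')(3)) = Mul(-25, Mul(4, 3, Pow(Add(1, Mul(4, 3)), -1), Add(-2, 3))) = Mul(-25, Mul(4, 3, Pow(Add(1, 12), -1), 1)) = Mul(-25, Mul(4, 3, Pow(13, -1), 1)) = Mul(-25, Mul(4, 3, Rational(1, 13), 1)) = Mul(-25, Rational(12, 13)) = Rational(-300, 13)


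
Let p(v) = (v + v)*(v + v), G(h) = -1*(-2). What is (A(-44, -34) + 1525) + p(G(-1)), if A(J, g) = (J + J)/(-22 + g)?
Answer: 10798/7 ≈ 1542.6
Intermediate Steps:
G(h) = 2
A(J, g) = 2*J/(-22 + g) (A(J, g) = (2*J)/(-22 + g) = 2*J/(-22 + g))
p(v) = 4*v**2 (p(v) = (2*v)*(2*v) = 4*v**2)
(A(-44, -34) + 1525) + p(G(-1)) = (2*(-44)/(-22 - 34) + 1525) + 4*2**2 = (2*(-44)/(-56) + 1525) + 4*4 = (2*(-44)*(-1/56) + 1525) + 16 = (11/7 + 1525) + 16 = 10686/7 + 16 = 10798/7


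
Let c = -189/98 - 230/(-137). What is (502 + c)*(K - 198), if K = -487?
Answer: -4811785/14 ≈ -3.4370e+5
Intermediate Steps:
c = -479/1918 (c = -189*1/98 - 230*(-1/137) = -27/14 + 230/137 = -479/1918 ≈ -0.24974)
(502 + c)*(K - 198) = (502 - 479/1918)*(-487 - 198) = (962357/1918)*(-685) = -4811785/14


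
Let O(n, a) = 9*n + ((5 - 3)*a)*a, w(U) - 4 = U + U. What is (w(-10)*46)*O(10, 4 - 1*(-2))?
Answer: -119232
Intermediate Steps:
w(U) = 4 + 2*U (w(U) = 4 + (U + U) = 4 + 2*U)
O(n, a) = 2*a**2 + 9*n (O(n, a) = 9*n + (2*a)*a = 9*n + 2*a**2 = 2*a**2 + 9*n)
(w(-10)*46)*O(10, 4 - 1*(-2)) = ((4 + 2*(-10))*46)*(2*(4 - 1*(-2))**2 + 9*10) = ((4 - 20)*46)*(2*(4 + 2)**2 + 90) = (-16*46)*(2*6**2 + 90) = -736*(2*36 + 90) = -736*(72 + 90) = -736*162 = -119232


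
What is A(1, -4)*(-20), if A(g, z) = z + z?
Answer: 160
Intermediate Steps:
A(g, z) = 2*z
A(1, -4)*(-20) = (2*(-4))*(-20) = -8*(-20) = 160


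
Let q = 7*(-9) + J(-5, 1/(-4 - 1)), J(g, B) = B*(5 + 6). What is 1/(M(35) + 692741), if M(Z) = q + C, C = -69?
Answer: 5/3463034 ≈ 1.4438e-6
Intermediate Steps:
J(g, B) = 11*B (J(g, B) = B*11 = 11*B)
q = -326/5 (q = 7*(-9) + 11/(-4 - 1) = -63 + 11/(-5) = -63 + 11*(-⅕) = -63 - 11/5 = -326/5 ≈ -65.200)
M(Z) = -671/5 (M(Z) = -326/5 - 69 = -671/5)
1/(M(35) + 692741) = 1/(-671/5 + 692741) = 1/(3463034/5) = 5/3463034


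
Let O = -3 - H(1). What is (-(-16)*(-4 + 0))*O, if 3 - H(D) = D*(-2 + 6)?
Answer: 128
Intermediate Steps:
H(D) = 3 - 4*D (H(D) = 3 - D*(-2 + 6) = 3 - D*4 = 3 - 4*D)
O = -2 (O = -3 - (3 - 4*1) = -3 - (3 - 4) = -3 - 1*(-1) = -3 + 1 = -2)
(-(-16)*(-4 + 0))*O = -(-16)*(-4 + 0)*(-2) = -(-16)*(-4)*(-2) = -8*8*(-2) = -64*(-2) = 128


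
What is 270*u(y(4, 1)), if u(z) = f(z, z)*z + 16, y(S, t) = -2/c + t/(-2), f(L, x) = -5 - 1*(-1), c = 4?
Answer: 5400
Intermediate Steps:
f(L, x) = -4 (f(L, x) = -5 + 1 = -4)
y(S, t) = -½ - t/2 (y(S, t) = -2/4 + t/(-2) = -2*¼ + t*(-½) = -½ - t/2)
u(z) = 16 - 4*z (u(z) = -4*z + 16 = 16 - 4*z)
270*u(y(4, 1)) = 270*(16 - 4*(-½ - ½*1)) = 270*(16 - 4*(-½ - ½)) = 270*(16 - 4*(-1)) = 270*(16 + 4) = 270*20 = 5400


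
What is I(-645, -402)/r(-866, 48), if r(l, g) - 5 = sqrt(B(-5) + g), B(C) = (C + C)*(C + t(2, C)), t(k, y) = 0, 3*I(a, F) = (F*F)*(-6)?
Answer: 1616040/73 - 2262456*sqrt(2)/73 ≈ -21693.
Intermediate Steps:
I(a, F) = -2*F**2 (I(a, F) = ((F*F)*(-6))/3 = (F**2*(-6))/3 = (-6*F**2)/3 = -2*F**2)
B(C) = 2*C**2 (B(C) = (C + C)*(C + 0) = (2*C)*C = 2*C**2)
r(l, g) = 5 + sqrt(50 + g) (r(l, g) = 5 + sqrt(2*(-5)**2 + g) = 5 + sqrt(2*25 + g) = 5 + sqrt(50 + g))
I(-645, -402)/r(-866, 48) = (-2*(-402)**2)/(5 + sqrt(50 + 48)) = (-2*161604)/(5 + sqrt(98)) = -323208/(5 + 7*sqrt(2))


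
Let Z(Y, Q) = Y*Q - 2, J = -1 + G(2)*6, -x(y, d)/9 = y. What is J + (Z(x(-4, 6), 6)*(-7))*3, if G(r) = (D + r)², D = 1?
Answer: -4441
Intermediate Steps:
x(y, d) = -9*y
G(r) = (1 + r)²
J = 53 (J = -1 + (1 + 2)²*6 = -1 + 3²*6 = -1 + 9*6 = -1 + 54 = 53)
Z(Y, Q) = -2 + Q*Y (Z(Y, Q) = Q*Y - 2 = -2 + Q*Y)
J + (Z(x(-4, 6), 6)*(-7))*3 = 53 + ((-2 + 6*(-9*(-4)))*(-7))*3 = 53 + ((-2 + 6*36)*(-7))*3 = 53 + ((-2 + 216)*(-7))*3 = 53 + (214*(-7))*3 = 53 - 1498*3 = 53 - 4494 = -4441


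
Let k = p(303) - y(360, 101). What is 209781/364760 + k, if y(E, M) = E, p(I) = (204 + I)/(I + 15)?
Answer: -628880017/1757480 ≈ -357.83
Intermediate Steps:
p(I) = (204 + I)/(15 + I)
k = -37991/106 (k = (204 + 303)/(15 + 303) - 1*360 = 507/318 - 360 = (1/318)*507 - 360 = 169/106 - 360 = -37991/106 ≈ -358.41)
209781/364760 + k = 209781/364760 - 37991/106 = 209781*(1/364760) - 37991/106 = 19071/33160 - 37991/106 = -628880017/1757480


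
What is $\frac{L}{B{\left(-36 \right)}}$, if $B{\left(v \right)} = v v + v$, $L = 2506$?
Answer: $\frac{179}{90} \approx 1.9889$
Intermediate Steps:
$B{\left(v \right)} = v + v^{2}$ ($B{\left(v \right)} = v^{2} + v = v + v^{2}$)
$\frac{L}{B{\left(-36 \right)}} = \frac{2506}{\left(-36\right) \left(1 - 36\right)} = \frac{2506}{\left(-36\right) \left(-35\right)} = \frac{2506}{1260} = 2506 \cdot \frac{1}{1260} = \frac{179}{90}$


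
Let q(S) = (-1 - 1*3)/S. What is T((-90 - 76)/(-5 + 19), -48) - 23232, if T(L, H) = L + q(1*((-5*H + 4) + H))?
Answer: -1138950/49 ≈ -23244.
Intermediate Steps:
q(S) = -4/S (q(S) = (-1 - 3)/S = -4/S)
T(L, H) = L - 4/(4 - 4*H) (T(L, H) = L - 4/((-5*H + 4) + H) = L - 4/((4 - 5*H) + H) = L - 4/(4 - 4*H))
T((-90 - 76)/(-5 + 19), -48) - 23232 = (1 + ((-90 - 76)/(-5 + 19))*(-1 - 48))/(-1 - 48) - 23232 = (1 - 166/14*(-49))/(-49) - 23232 = -(1 - 166*1/14*(-49))/49 - 23232 = -(1 - 83/7*(-49))/49 - 23232 = -(1 + 581)/49 - 23232 = -1/49*582 - 23232 = -582/49 - 23232 = -1138950/49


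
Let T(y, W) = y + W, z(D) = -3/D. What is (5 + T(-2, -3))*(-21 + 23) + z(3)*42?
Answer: -42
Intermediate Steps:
T(y, W) = W + y
(5 + T(-2, -3))*(-21 + 23) + z(3)*42 = (5 + (-3 - 2))*(-21 + 23) - 3/3*42 = (5 - 5)*2 - 3*⅓*42 = 0*2 - 1*42 = 0 - 42 = -42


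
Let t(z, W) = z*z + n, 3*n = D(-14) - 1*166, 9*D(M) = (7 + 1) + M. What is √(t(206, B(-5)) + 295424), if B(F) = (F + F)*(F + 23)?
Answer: 4*√190015/3 ≈ 581.21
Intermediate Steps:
D(M) = 8/9 + M/9 (D(M) = ((7 + 1) + M)/9 = (8 + M)/9 = 8/9 + M/9)
B(F) = 2*F*(23 + F) (B(F) = (2*F)*(23 + F) = 2*F*(23 + F))
n = -500/9 (n = ((8/9 + (⅑)*(-14)) - 1*166)/3 = ((8/9 - 14/9) - 166)/3 = (-⅔ - 166)/3 = (⅓)*(-500/3) = -500/9 ≈ -55.556)
t(z, W) = -500/9 + z² (t(z, W) = z*z - 500/9 = z² - 500/9 = -500/9 + z²)
√(t(206, B(-5)) + 295424) = √((-500/9 + 206²) + 295424) = √((-500/9 + 42436) + 295424) = √(381424/9 + 295424) = √(3040240/9) = 4*√190015/3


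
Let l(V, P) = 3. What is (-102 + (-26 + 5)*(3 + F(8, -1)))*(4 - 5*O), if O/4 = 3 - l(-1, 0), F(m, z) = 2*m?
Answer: -2004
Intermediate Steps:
O = 0 (O = 4*(3 - 1*3) = 4*(3 - 3) = 4*0 = 0)
(-102 + (-26 + 5)*(3 + F(8, -1)))*(4 - 5*O) = (-102 + (-26 + 5)*(3 + 2*8))*(4 - 5*0) = (-102 - 21*(3 + 16))*(4 + 0) = (-102 - 21*19)*4 = (-102 - 399)*4 = -501*4 = -2004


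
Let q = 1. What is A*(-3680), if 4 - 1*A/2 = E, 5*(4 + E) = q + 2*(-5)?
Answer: -72128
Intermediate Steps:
E = -29/5 (E = -4 + (1 + 2*(-5))/5 = -4 + (1 - 10)/5 = -4 + (1/5)*(-9) = -4 - 9/5 = -29/5 ≈ -5.8000)
A = 98/5 (A = 8 - 2*(-29/5) = 8 + 58/5 = 98/5 ≈ 19.600)
A*(-3680) = (98/5)*(-3680) = -72128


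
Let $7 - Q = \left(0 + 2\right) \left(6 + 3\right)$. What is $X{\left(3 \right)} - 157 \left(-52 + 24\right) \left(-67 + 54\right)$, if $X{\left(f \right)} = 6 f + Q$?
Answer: $-57141$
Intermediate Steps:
$Q = -11$ ($Q = 7 - \left(0 + 2\right) \left(6 + 3\right) = 7 - 2 \cdot 9 = 7 - 18 = -11$)
$X{\left(f \right)} = -11 + 6 f$ ($X{\left(f \right)} = 6 f - 11 = -11 + 6 f$)
$X{\left(3 \right)} - 157 \left(-52 + 24\right) \left(-67 + 54\right) = \left(-11 + 6 \cdot 3\right) - 157 \left(-52 + 24\right) \left(-67 + 54\right) = \left(-11 + 18\right) - 157 \left(\left(-28\right) \left(-13\right)\right) = 7 - 57148 = -57141$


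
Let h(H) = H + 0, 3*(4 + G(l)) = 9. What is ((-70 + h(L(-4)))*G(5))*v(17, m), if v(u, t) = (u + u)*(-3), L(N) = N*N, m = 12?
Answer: -5508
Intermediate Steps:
G(l) = -1 (G(l) = -4 + (⅓)*9 = -4 + 3 = -1)
L(N) = N²
v(u, t) = -6*u (v(u, t) = (2*u)*(-3) = -6*u)
h(H) = H
((-70 + h(L(-4)))*G(5))*v(17, m) = ((-70 + (-4)²)*(-1))*(-6*17) = ((-70 + 16)*(-1))*(-102) = -54*(-1)*(-102) = 54*(-102) = -5508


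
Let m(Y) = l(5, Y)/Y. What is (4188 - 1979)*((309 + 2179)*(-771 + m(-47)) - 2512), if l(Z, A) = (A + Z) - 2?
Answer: -4237813656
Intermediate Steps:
l(Z, A) = -2 + A + Z
m(Y) = (3 + Y)/Y (m(Y) = (-2 + Y + 5)/Y = (3 + Y)/Y)
(4188 - 1979)*((309 + 2179)*(-771 + m(-47)) - 2512) = (4188 - 1979)*((309 + 2179)*(-771 + (3 - 47)/(-47)) - 2512) = 2209*(2488*(-771 - 1/47*(-44)) - 2512) = 2209*(2488*(-771 + 44/47) - 2512) = 2209*(2488*(-36193/47) - 2512) = 2209*(-90048184/47 - 2512) = 2209*(-90166248/47) = -4237813656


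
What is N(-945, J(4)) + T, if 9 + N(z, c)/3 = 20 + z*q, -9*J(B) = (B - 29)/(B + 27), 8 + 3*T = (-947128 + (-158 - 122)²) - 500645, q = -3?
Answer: -1343767/3 ≈ -4.4792e+5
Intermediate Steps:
T = -1369381/3 (T = -8/3 + ((-947128 + (-158 - 122)²) - 500645)/3 = -8/3 + ((-947128 + (-280)²) - 500645)/3 = -8/3 + ((-947128 + 78400) - 500645)/3 = -8/3 + (-868728 - 500645)/3 = -8/3 + (⅓)*(-1369373) = -8/3 - 1369373/3 = -1369381/3 ≈ -4.5646e+5)
J(B) = -(-29 + B)/(9*(27 + B)) (J(B) = -(B - 29)/(9*(B + 27)) = -(-29 + B)/(9*(27 + B)))
N(z, c) = 33 - 9*z (N(z, c) = -27 + 3*(20 + z*(-3)) = -27 + 3*(20 - 3*z) = -27 + (60 - 9*z) = 33 - 9*z)
N(-945, J(4)) + T = (33 - 9*(-945)) - 1369381/3 = (33 + 8505) - 1369381/3 = 8538 - 1369381/3 = -1343767/3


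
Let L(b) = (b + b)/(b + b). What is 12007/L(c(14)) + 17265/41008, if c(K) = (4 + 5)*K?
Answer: 492400321/41008 ≈ 12007.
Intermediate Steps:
c(K) = 9*K
L(b) = 1 (L(b) = (2*b)/((2*b)) = (2*b)*(1/(2*b)) = 1)
12007/L(c(14)) + 17265/41008 = 12007/1 + 17265/41008 = 12007*1 + 17265*(1/41008) = 12007 + 17265/41008 = 492400321/41008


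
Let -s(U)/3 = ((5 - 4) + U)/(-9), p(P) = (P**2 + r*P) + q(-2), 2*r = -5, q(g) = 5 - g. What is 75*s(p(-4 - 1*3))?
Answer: 3725/2 ≈ 1862.5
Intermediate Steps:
r = -5/2 (r = (1/2)*(-5) = -5/2 ≈ -2.5000)
p(P) = 7 + P**2 - 5*P/2 (p(P) = (P**2 - 5*P/2) + (5 - 1*(-2)) = (P**2 - 5*P/2) + (5 + 2) = (P**2 - 5*P/2) + 7 = 7 + P**2 - 5*P/2)
s(U) = 1/3 + U/3 (s(U) = -3*((5 - 4) + U)/(-9) = -3*(1 + U)*(-1)/9 = -3*(-1/9 - U/9) = 1/3 + U/3)
75*s(p(-4 - 1*3)) = 75*(1/3 + (7 + (-4 - 1*3)**2 - 5*(-4 - 1*3)/2)/3) = 75*(1/3 + (7 + (-4 - 3)**2 - 5*(-4 - 3)/2)/3) = 75*(1/3 + (7 + (-7)**2 - 5/2*(-7))/3) = 75*(1/3 + (7 + 49 + 35/2)/3) = 75*(1/3 + (1/3)*(147/2)) = 75*(1/3 + 49/2) = 75*(149/6) = 3725/2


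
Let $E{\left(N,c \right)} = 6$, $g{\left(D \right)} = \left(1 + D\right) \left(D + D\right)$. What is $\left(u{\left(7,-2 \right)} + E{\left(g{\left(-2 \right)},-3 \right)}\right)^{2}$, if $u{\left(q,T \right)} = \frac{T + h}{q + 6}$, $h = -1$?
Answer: $\frac{5625}{169} \approx 33.284$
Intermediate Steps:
$g{\left(D \right)} = 2 D \left(1 + D\right)$ ($g{\left(D \right)} = \left(1 + D\right) 2 D = 2 D \left(1 + D\right)$)
$u{\left(q,T \right)} = \frac{-1 + T}{6 + q}$ ($u{\left(q,T \right)} = \frac{T - 1}{q + 6} = \frac{-1 + T}{6 + q}$)
$\left(u{\left(7,-2 \right)} + E{\left(g{\left(-2 \right)},-3 \right)}\right)^{2} = \left(\frac{-1 - 2}{6 + 7} + 6\right)^{2} = \left(\frac{1}{13} \left(-3\right) + 6\right)^{2} = \left(- \frac{3}{13} + 6\right)^{2} = \left(\frac{75}{13}\right)^{2} = \frac{5625}{169}$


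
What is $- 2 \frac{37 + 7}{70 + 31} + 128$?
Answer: $\frac{12840}{101} \approx 127.13$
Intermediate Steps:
$- 2 \frac{37 + 7}{70 + 31} + 128 = - 2 \cdot \frac{44}{101} + 128 = - 2 \cdot 44 \cdot \frac{1}{101} + 128 = \left(-2\right) \frac{44}{101} + 128 = - \frac{88}{101} + 128 = \frac{12840}{101}$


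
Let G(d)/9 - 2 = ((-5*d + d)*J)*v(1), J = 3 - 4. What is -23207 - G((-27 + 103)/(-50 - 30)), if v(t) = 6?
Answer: -115099/5 ≈ -23020.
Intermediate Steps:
J = -1
G(d) = 18 + 216*d (G(d) = 18 + 9*(((-5*d + d)*(-1))*6) = 18 + 9*((-4*d*(-1))*6) = 18 + 9*((4*d)*6) = 18 + 9*(24*d) = 18 + 216*d)
-23207 - G((-27 + 103)/(-50 - 30)) = -23207 - (18 + 216*((-27 + 103)/(-50 - 30))) = -23207 - (18 + 216*(76/(-80))) = -23207 - (18 + 216*(76*(-1/80))) = -23207 - (18 + 216*(-19/20)) = -23207 - (18 - 1026/5) = -23207 - 1*(-936/5) = -23207 + 936/5 = -115099/5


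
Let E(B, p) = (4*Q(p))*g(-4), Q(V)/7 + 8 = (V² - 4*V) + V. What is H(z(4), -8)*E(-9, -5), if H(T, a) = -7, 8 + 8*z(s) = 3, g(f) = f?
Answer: 25088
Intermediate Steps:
z(s) = -5/8 (z(s) = -1 + (⅛)*3 = -1 + 3/8 = -5/8)
Q(V) = -56 - 21*V + 7*V² (Q(V) = -56 + 7*((V² - 4*V) + V) = -56 + 7*(V² - 3*V) = -56 + (-21*V + 7*V²) = -56 - 21*V + 7*V²)
E(B, p) = 896 - 112*p² + 336*p (E(B, p) = (4*(-56 - 21*p + 7*p²))*(-4) = (-224 - 84*p + 28*p²)*(-4) = 896 - 112*p² + 336*p)
H(z(4), -8)*E(-9, -5) = -7*(896 - 112*(-5)² + 336*(-5)) = -7*(896 - 112*25 - 1680) = -7*(896 - 2800 - 1680) = -7*(-3584) = 25088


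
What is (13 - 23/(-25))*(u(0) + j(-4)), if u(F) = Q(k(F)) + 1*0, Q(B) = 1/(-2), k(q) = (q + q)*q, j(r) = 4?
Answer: 1218/25 ≈ 48.720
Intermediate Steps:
k(q) = 2*q**2 (k(q) = (2*q)*q = 2*q**2)
Q(B) = -1/2
u(F) = -1/2 (u(F) = -1/2 + 1*0 = -1/2 + 0 = -1/2)
(13 - 23/(-25))*(u(0) + j(-4)) = (13 - 23/(-25))*(-1/2 + 4) = (13 - 23*(-1/25))*(7/2) = (13 + 23/25)*(7/2) = (348/25)*(7/2) = 1218/25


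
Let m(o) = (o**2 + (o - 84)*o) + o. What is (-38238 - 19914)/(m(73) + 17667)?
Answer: -9692/3711 ≈ -2.6117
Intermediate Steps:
m(o) = o + o**2 + o*(-84 + o) (m(o) = (o**2 + (-84 + o)*o) + o = (o**2 + o*(-84 + o)) + o = o + o**2 + o*(-84 + o))
(-38238 - 19914)/(m(73) + 17667) = (-38238 - 19914)/(73*(-83 + 2*73) + 17667) = -58152/(73*(-83 + 146) + 17667) = -58152/(73*63 + 17667) = -58152/(4599 + 17667) = -58152/22266 = -58152*1/22266 = -9692/3711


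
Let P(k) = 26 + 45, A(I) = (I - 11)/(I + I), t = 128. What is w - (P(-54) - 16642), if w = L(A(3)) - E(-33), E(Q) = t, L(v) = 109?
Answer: 16552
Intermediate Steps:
A(I) = (-11 + I)/(2*I) (A(I) = (-11 + I)/((2*I)) = (-11 + I)*(1/(2*I)) = (-11 + I)/(2*I))
E(Q) = 128
P(k) = 71
w = -19 (w = 109 - 1*128 = 109 - 128 = -19)
w - (P(-54) - 16642) = -19 - (71 - 16642) = -19 - 1*(-16571) = -19 + 16571 = 16552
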